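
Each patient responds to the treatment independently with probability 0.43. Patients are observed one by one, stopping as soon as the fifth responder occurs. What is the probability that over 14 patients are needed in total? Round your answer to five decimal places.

0.20783

Needing more than 14 patients ⇔ fewer than 5 successes in the first 14. With X ~ Binomial(14, 0.43), P(Y > 14) = P(X ≤ 4).
  k=0: C(14,0)·0.43^0·0.57^14 = 0.0003822
  k=1: C(14,1)·0.43^1·0.57^13 = 0.0040362
  k=2: C(14,2)·0.43^2·0.57^12 = 0.0197914
  k=3: C(14,3)·0.43^3·0.57^11 = 0.0597214
  k=4: C(14,4)·0.43^4·0.57^10 = 0.1238958
P(X ≤ 4) = 0.2078269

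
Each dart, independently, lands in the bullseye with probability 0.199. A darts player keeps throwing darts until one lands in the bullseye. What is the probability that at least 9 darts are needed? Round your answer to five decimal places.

Y = number of darts to the first success; geometric, p = 0.199.
P(Y > 8) = P(first 8 all fail) = (1−p)^8 = 0.1694572

0.16946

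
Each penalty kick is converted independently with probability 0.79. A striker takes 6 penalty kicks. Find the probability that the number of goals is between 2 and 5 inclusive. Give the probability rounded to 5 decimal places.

0.75489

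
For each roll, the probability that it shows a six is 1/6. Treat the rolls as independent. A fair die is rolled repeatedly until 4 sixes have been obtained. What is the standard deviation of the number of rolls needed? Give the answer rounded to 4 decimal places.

Y = total rolls until the fourth success; negative binomial with r=4, p=0.166667.
SD(Y) = √[r(1−p)/p²] = √(120.000000) = 10.954451

10.9545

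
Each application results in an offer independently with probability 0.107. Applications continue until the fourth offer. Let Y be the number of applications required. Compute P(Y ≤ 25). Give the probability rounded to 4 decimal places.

Finishing within 25 applications ⇔ at least 4 successes in the first 25. With X ~ Binomial(25, 0.107), P(Y ≤ 25) = 1 − P(X ≤ 3).
  k=0: C(25,0)·0.107^0·0.893^25 = 0.059059
  k=1: C(25,1)·0.107^1·0.893^24 = 0.176913
  k=2: C(25,2)·0.107^2·0.893^23 = 0.254374
  k=3: C(25,3)·0.107^3·0.893^22 = 0.233674
1 − 0.724020 = 0.275980

0.2760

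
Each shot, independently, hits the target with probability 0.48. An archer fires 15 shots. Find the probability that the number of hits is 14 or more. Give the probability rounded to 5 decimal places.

0.00029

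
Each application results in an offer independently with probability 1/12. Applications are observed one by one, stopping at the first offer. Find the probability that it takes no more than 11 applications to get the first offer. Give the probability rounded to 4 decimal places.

0.6160

Y = number of applications to the first success; geometric, p = 0.083333.
P(Y ≤ 11) = 1 − (1−p)^11 = 1 − 0.383995 = 0.616005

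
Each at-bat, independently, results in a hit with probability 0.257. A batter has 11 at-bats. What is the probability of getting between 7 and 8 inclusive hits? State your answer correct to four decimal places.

X ~ Binomial(11, 0.257); P(7 ≤ X ≤ 8) = Σ C(11,k) p^k (1−p)^(11−k) over k:
  k=7: C(11,7)·0.257^7·0.743^4 = 0.007447
  k=8: C(11,8)·0.257^8·0.743^3 = 0.001288
Total = 0.008735

0.0087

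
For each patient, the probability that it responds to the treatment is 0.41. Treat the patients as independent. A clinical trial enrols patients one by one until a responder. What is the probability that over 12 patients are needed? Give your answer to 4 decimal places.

0.0018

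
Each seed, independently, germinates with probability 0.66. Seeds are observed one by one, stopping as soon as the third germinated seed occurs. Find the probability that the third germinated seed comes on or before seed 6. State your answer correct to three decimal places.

0.893

Finishing within 6 seeds ⇔ at least 3 successes in the first 6. With X ~ Binomial(6, 0.66), P(Y ≤ 6) = 1 − P(X ≤ 2).
  k=0: C(6,0)·0.66^0·0.34^6 = 0.00154
  k=1: C(6,1)·0.66^1·0.34^5 = 0.01799
  k=2: C(6,2)·0.66^2·0.34^4 = 0.08732
1 − 0.10685 = 0.89315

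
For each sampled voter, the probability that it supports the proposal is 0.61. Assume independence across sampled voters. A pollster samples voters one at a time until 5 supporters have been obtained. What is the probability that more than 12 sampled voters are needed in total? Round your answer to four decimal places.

0.0493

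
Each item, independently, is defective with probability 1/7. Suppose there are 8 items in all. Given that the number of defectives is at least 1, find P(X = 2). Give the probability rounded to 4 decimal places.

0.3198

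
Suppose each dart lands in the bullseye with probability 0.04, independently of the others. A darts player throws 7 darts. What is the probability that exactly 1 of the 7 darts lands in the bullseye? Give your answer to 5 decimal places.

0.21917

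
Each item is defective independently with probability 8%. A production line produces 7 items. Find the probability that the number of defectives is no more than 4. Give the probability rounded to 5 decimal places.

X ~ Binomial(7, 0.08); P(X ≤ 4) = Σ C(7,k) p^k (1−p)^(7−k) over k:
  k=0: C(7,0)·0.08^0·0.92^7 = 0.5578466
  k=1: C(7,1)·0.08^1·0.92^6 = 0.3395588
  k=2: C(7,2)·0.08^2·0.92^5 = 0.0885806
  k=3: C(7,3)·0.08^3·0.92^4 = 0.0128378
  k=4: C(7,4)·0.08^4·0.92^3 = 0.0011163
Total = 0.9999400

0.99994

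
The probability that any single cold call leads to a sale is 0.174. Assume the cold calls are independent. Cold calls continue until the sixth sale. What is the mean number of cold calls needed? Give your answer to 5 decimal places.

34.48276

Y = total cold calls until the sixth success; negative binomial with r=6, p=0.174.
E[Y] = r / p = 6 / 0.174 = 34.4827586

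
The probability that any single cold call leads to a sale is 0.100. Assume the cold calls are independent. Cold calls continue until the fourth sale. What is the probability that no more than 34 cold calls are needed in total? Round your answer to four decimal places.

Finishing within 34 cold calls ⇔ at least 4 successes in the first 34. With X ~ Binomial(34, 0.10), P(Y ≤ 34) = 1 − P(X ≤ 3).
  k=0: C(34,0)·0.10^0·0.90^34 = 0.027813
  k=1: C(34,1)·0.10^1·0.90^33 = 0.105071
  k=2: C(34,2)·0.10^2·0.90^32 = 0.192630
  k=3: C(34,3)·0.10^3·0.90^31 = 0.228302
1 − 0.553815 = 0.446185

0.4462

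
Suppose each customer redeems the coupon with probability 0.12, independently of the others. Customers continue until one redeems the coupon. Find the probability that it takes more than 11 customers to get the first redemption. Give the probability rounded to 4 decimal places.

Y = number of customers to the first success; geometric, p = 0.12.
P(Y > 11) = P(first 11 all fail) = (1−p)^11 = 0.245081

0.2451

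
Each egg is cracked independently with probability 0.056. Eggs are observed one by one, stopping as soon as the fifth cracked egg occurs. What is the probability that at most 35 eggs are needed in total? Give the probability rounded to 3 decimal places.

Finishing within 35 eggs ⇔ at least 5 successes in the first 35. With X ~ Binomial(35, 0.056), P(Y ≤ 35) = 1 − P(X ≤ 4).
  k=0: C(35,0)·0.056^0·0.944^35 = 0.13305
  k=1: C(35,1)·0.056^1·0.944^34 = 0.27625
  k=2: C(35,2)·0.056^2·0.944^33 = 0.27859
  k=3: C(35,3)·0.056^3·0.944^32 = 0.18179
  k=4: C(35,4)·0.056^4·0.944^31 = 0.08627
1 − 0.95596 = 0.04404

0.044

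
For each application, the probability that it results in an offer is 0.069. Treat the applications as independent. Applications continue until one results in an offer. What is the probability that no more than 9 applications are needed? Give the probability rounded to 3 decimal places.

0.475

Y = number of applications to the first success; geometric, p = 0.069.
P(Y ≤ 9) = 1 − (1−p)^9 = 1 − 0.52547 = 0.47453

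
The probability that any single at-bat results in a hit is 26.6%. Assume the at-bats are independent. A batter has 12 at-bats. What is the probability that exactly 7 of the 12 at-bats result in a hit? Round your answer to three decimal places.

0.016

X ~ Binomial(n=12, p=0.266).
P(X=7) = C(12,7) · p^7 · (1−p)^5
= 792 · 9.4226e-05 · 0.21305 = 0.01590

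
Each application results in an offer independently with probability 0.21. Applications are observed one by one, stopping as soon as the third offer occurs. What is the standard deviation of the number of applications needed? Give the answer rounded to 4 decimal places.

Y = total applications until the third success; negative binomial with r=3, p=0.21.
SD(Y) = √[r(1−p)/p²] = √(53.741497) = 7.330859

7.3309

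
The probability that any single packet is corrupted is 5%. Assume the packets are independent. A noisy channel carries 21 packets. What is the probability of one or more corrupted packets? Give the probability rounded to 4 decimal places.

0.6594

P(at least one) = 1 − P(none) = 1 − (1 − 0.05)^21
= 1 − 0.340562 = 0.659438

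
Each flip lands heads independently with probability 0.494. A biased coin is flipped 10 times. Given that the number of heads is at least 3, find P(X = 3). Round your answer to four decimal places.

0.1306

X ~ Binomial(10, 0.494). Want P(X=3 | X≥3) = P(X=3) / P(X≥3).
P(X=3) = C(10,3)·0.494^3·0.506^7 = 0.122861
P(X≥3) = 1 − 0.001100 − 0.010742 − 0.047192 = 0.940966
Ratio = 0.122861 / 0.940966 = 0.130570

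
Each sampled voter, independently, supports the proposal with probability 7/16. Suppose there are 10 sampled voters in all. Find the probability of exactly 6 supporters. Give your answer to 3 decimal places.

0.147

X ~ Binomial(n=10, p=0.4375).
P(X=6) = C(10,6) · p^6 · (1−p)^4
= 210 · 0.0070124 · 0.10011 = 0.14743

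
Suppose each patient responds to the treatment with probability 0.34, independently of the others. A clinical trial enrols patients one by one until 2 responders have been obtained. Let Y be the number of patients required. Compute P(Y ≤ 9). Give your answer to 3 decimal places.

Finishing within 9 patients ⇔ at least 2 successes in the first 9. With X ~ Binomial(9, 0.34), P(Y ≤ 9) = 1 − P(X ≤ 1).
  k=0: C(9,0)·0.34^0·0.66^9 = 0.02376
  k=1: C(9,1)·0.34^1·0.66^8 = 0.11017
1 − 0.13394 = 0.86606

0.866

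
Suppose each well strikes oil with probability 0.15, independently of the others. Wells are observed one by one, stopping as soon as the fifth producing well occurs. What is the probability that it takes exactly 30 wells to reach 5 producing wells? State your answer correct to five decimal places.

Y = trial on which the fifth success occurs; negative binomial, r=5, p=0.15.
P(Y=30) = C(29,4) · p^5 · (1−p)^25
= 23751 · 7.5937e-05 · 0.017198 = 0.0310178

0.03102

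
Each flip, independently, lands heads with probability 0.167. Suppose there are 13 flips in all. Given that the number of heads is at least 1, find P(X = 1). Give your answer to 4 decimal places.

0.2672

X ~ Binomial(13, 0.167). Want P(X=1 | X≥1) = P(X=1) / P(X≥1).
P(X=1) = C(13,1)·0.167^1·0.833^12 = 0.242326
P(X≥1) = 1 − 0.092979 = 0.907021
Ratio = 0.242326 / 0.907021 = 0.267167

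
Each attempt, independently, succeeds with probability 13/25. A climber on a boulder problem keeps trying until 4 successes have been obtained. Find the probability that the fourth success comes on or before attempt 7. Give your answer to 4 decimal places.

0.5437

Finishing within 7 attempts ⇔ at least 4 successes in the first 7. With X ~ Binomial(7, 0.52), P(Y ≤ 7) = 1 − P(X ≤ 3).
  k=0: C(7,0)·0.52^0·0.48^7 = 0.005871
  k=1: C(7,1)·0.52^1·0.48^6 = 0.044519
  k=2: C(7,2)·0.52^2·0.48^5 = 0.144688
  k=3: C(7,3)·0.52^3·0.48^4 = 0.261242
1 − 0.456320 = 0.543680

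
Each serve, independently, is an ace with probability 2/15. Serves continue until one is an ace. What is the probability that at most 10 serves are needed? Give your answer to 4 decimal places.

Y = number of serves to the first success; geometric, p = 0.133333.
P(Y ≤ 10) = 1 − (1−p)^10 = 1 − 0.239068 = 0.760932

0.7609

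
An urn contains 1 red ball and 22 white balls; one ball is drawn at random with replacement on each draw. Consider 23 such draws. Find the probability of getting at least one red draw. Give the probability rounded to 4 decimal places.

0.6403

P(at least one) = 1 − P(none) = 1 − (1 − 0.043478)^23
= 1 − 0.359734 = 0.640266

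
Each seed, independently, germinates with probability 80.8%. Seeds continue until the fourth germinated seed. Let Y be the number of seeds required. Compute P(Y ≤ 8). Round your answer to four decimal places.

0.9913

Finishing within 8 seeds ⇔ at least 4 successes in the first 8. With X ~ Binomial(8, 0.808), P(Y ≤ 8) = 1 − P(X ≤ 3).
  k=0: C(8,0)·0.808^0·0.192^8 = 0.000002
  k=1: C(8,1)·0.808^1·0.192^7 = 0.000062
  k=2: C(8,2)·0.808^2·0.192^6 = 0.000916
  k=3: C(8,3)·0.808^3·0.192^5 = 0.007708
1 − 0.008688 = 0.991312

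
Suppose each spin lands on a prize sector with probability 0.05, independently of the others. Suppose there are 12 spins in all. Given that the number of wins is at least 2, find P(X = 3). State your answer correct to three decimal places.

0.146

X ~ Binomial(12, 0.05). Want P(X=3 | X≥2) = P(X=3) / P(X≥2).
P(X=3) = C(12,3)·0.05^3·0.95^9 = 0.01733
P(X≥2) = 1 − 0.54036 − 0.34128 = 0.11836
Ratio = 0.01733 / 0.11836 = 0.14643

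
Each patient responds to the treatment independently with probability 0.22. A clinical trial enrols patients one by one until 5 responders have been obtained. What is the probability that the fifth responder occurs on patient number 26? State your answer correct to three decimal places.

Y = trial on which the fifth success occurs; negative binomial, r=5, p=0.22.
P(Y=26) = C(25,4) · p^5 · (1−p)^21
= 12650 · 0.00051536 · 0.0054198 = 0.03533

0.035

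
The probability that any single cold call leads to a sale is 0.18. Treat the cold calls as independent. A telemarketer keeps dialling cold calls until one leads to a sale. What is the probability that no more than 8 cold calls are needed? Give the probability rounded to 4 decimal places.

0.7956

Y = number of cold calls to the first success; geometric, p = 0.18.
P(Y ≤ 8) = 1 − (1−p)^8 = 1 − 0.204414 = 0.795586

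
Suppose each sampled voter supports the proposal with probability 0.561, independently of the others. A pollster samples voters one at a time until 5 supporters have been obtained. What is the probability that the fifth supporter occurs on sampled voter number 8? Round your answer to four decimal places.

0.1645

Y = trial on which the fifth success occurs; negative binomial, r=5, p=0.561.
P(Y=8) = C(7,4) · p^5 · (1−p)^3
= 35 · 0.055567 · 0.084605 = 0.164542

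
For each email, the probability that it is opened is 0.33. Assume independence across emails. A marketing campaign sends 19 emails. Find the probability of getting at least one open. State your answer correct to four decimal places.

0.9995

P(at least one) = 1 − P(none) = 1 − (1 − 0.33)^19
= 1 − 0.000496 = 0.999504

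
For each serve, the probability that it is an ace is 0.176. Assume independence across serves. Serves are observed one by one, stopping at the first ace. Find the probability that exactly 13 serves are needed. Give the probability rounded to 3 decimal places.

Geometric (trials to first success), p = 0.176.
P(Y = 13) = (1−p)^12 · p = 0.097978 · 0.176 = 0.01724

0.017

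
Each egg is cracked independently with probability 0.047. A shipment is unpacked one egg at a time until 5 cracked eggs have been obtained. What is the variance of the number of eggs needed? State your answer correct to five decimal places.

Y = total eggs until the fifth success; negative binomial with r=5, p=0.047.
Var(Y) = r(1−p)/p² = 5·0.953 / 0.047² = 2157.0846537

2157.08465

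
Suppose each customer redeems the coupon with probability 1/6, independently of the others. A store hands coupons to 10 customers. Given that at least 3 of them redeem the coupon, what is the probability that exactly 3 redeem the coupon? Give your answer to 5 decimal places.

0.68979

X ~ Binomial(10, 0.166667). Want P(X=3 | X≥3) = P(X=3) / P(X≥3).
P(X=3) = C(10,3)·0.166667^3·0.833333^7 = 0.1550454
P(X≥3) = 1 − 0.1615056 − 0.3230112 − 0.2907100 = 0.2247732
Ratio = 0.1550454 / 0.2247732 = 0.6897858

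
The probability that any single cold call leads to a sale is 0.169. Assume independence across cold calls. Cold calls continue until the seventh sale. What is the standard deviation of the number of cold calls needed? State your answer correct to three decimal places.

Y = total cold calls until the seventh success; negative binomial with r=7, p=0.169.
SD(Y) = √[r(1−p)/p²] = √(203.66934) = 14.27128

14.271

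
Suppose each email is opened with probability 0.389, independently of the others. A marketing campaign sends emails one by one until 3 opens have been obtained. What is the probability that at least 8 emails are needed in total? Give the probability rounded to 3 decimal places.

Needing more than 7 emails ⇔ fewer than 3 successes in the first 7. With X ~ Binomial(7, 0.389), P(Y > 7) = P(X ≤ 2).
  k=0: C(7,0)·0.389^0·0.611^7 = 0.03179
  k=1: C(7,1)·0.389^1·0.611^6 = 0.14168
  k=2: C(7,2)·0.389^2·0.611^5 = 0.27060
P(X ≤ 2) = 0.44406

0.444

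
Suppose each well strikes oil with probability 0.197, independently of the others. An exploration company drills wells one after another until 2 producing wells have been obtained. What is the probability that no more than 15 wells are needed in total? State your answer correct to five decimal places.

0.82583

Finishing within 15 wells ⇔ at least 2 successes in the first 15. With X ~ Binomial(15, 0.197), P(Y ≤ 15) = 1 − P(X ≤ 1).
  k=0: C(15,0)·0.197^0·0.803^15 = 0.0372163
  k=1: C(15,1)·0.197^1·0.803^14 = 0.1369541
1 − 0.1741704 = 0.8258296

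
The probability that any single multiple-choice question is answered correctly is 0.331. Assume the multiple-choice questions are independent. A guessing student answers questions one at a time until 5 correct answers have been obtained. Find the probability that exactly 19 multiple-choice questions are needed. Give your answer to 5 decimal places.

0.04373

Y = trial on which the fifth success occurs; negative binomial, r=5, p=0.331.
P(Y=19) = C(18,4) · p^5 · (1−p)^14
= 3060 · 0.0039732 · 0.0035972 = 0.0437348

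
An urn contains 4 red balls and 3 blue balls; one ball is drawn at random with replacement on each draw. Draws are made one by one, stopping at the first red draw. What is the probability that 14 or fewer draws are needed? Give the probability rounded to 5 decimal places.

0.99999

Y = number of draws to the first success; geometric, p = 0.571429.
P(Y ≤ 14) = 1 − (1−p)^14 = 1 − 0.0000071 = 0.9999929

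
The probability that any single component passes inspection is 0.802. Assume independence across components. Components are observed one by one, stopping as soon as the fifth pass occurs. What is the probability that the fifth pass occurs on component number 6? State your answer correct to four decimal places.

0.3285

Y = trial on which the fifth success occurs; negative binomial, r=5, p=0.802.
P(Y=6) = C(5,4) · p^5 · (1−p)^1
= 5 · 0.3318 · 0.198 = 0.328479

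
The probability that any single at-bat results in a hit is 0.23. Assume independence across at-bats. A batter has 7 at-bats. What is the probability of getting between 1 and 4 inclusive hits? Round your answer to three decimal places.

0.831

X ~ Binomial(7, 0.23); P(1 ≤ X ≤ 4) = Σ C(7,k) p^k (1−p)^(7−k) over k:
  k=1: C(7,1)·0.23^1·0.77^6 = 0.33556
  k=2: C(7,2)·0.23^2·0.77^5 = 0.30070
  k=3: C(7,3)·0.23^3·0.77^4 = 0.14970
  k=4: C(7,4)·0.23^4·0.77^3 = 0.04471
Total = 0.83067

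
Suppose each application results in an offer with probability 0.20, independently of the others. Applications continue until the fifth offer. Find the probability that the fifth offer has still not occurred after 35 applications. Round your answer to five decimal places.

0.14349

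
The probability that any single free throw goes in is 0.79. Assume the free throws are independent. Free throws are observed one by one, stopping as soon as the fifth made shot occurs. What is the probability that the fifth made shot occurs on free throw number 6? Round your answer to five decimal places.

0.32309

Y = trial on which the fifth success occurs; negative binomial, r=5, p=0.79.
P(Y=6) = C(5,4) · p^5 · (1−p)^1
= 5 · 0.30771 · 0.21 = 0.3230909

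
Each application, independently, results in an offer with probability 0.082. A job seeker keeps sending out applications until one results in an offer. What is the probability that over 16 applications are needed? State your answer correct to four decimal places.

0.2544

Y = number of applications to the first success; geometric, p = 0.082.
P(Y > 16) = P(first 16 all fail) = (1−p)^16 = 0.254380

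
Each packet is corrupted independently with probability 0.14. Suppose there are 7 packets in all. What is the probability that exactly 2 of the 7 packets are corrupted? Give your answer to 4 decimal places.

0.1936

X ~ Binomial(n=7, p=0.14).
P(X=2) = C(7,2) · p^2 · (1−p)^5
= 21 · 0.0196 · 0.47043 = 0.193628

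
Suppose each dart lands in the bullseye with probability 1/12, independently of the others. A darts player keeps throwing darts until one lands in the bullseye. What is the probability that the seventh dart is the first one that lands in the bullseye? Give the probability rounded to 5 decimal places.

Geometric (trials to first success), p = 0.083333.
P(Y = 7) = (1−p)^6 · p = 0.59329 · 0.083333 = 0.0494410

0.04944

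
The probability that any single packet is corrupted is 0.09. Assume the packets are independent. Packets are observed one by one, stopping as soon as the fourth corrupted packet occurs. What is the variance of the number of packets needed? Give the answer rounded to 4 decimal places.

449.3827

Y = total packets until the fourth success; negative binomial with r=4, p=0.09.
Var(Y) = r(1−p)/p² = 4·0.91 / 0.09² = 449.382716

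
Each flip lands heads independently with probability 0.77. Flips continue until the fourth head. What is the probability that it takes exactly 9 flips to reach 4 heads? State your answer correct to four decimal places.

Y = trial on which the fourth success occurs; negative binomial, r=4, p=0.77.
P(Y=9) = C(8,3) · p^4 · (1−p)^5
= 56 · 0.35153 · 0.00064363 = 0.012670

0.0127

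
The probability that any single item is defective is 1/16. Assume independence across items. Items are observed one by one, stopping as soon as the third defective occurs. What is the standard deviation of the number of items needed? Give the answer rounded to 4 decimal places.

26.8328

Y = total items until the third success; negative binomial with r=3, p=0.0625.
SD(Y) = √[r(1−p)/p²] = √(720.000000) = 26.832816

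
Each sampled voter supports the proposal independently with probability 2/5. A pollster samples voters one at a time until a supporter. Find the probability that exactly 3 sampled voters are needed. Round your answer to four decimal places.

Geometric (trials to first success), p = 0.40.
P(Y = 3) = (1−p)^2 · p = 0.36 · 0.40 = 0.144000

0.1440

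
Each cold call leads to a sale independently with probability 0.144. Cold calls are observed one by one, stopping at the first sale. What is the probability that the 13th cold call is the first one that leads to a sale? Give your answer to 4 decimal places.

Geometric (trials to first success), p = 0.144.
P(Y = 13) = (1−p)^12 · p = 0.15477 · 0.144 = 0.022287

0.0223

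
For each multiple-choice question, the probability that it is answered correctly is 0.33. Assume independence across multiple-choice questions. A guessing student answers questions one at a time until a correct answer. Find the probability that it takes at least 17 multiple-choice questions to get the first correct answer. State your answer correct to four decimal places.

Y = number of multiple-choice questions to the first success; geometric, p = 0.33.
P(Y > 16) = P(first 16 all fail) = (1−p)^16 = 0.001649

0.0016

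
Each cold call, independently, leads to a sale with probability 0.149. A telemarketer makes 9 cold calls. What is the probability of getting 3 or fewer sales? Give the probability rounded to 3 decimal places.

0.967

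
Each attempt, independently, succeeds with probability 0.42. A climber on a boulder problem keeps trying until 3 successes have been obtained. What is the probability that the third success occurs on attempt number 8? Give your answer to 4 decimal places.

0.1021

Y = trial on which the third success occurs; negative binomial, r=3, p=0.42.
P(Y=8) = C(7,2) · p^3 · (1−p)^5
= 21 · 0.074088 · 0.065636 = 0.102119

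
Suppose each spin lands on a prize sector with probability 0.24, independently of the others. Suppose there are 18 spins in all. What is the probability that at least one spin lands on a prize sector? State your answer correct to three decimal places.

0.993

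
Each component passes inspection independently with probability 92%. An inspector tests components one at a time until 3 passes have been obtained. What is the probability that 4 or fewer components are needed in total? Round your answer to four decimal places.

Finishing within 4 components ⇔ at least 3 successes in the first 4. With X ~ Binomial(4, 0.92), P(Y ≤ 4) = 1 − P(X ≤ 2).
  k=0: C(4,0)·0.92^0·0.08^4 = 0.000041
  k=1: C(4,1)·0.92^1·0.08^3 = 0.001884
  k=2: C(4,2)·0.92^2·0.08^2 = 0.032502
1 − 0.034427 = 0.965573

0.9656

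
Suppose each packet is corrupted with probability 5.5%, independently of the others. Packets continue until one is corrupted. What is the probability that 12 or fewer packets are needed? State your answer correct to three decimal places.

0.493

Y = number of packets to the first success; geometric, p = 0.055.
P(Y ≤ 12) = 1 − (1−p)^12 = 1 − 0.50720 = 0.49280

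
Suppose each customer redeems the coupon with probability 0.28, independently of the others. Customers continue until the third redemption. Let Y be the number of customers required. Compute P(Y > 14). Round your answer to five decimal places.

0.20331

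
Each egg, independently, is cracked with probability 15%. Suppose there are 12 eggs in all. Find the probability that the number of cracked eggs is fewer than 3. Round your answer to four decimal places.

0.7358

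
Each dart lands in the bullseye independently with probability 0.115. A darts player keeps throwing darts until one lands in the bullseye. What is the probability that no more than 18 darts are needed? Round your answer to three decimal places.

0.889

Y = number of darts to the first success; geometric, p = 0.115.
P(Y ≤ 18) = 1 − (1−p)^18 = 1 − 0.11091 = 0.88909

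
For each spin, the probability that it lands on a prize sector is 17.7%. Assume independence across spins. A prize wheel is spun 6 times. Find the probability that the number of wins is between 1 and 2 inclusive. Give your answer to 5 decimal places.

0.61658

X ~ Binomial(6, 0.177); P(1 ≤ X ≤ 2) = Σ C(6,k) p^k (1−p)^(6−k) over k:
  k=1: C(6,1)·0.177^1·0.823^5 = 0.4009809
  k=2: C(6,2)·0.177^2·0.823^4 = 0.2155942
Total = 0.6165751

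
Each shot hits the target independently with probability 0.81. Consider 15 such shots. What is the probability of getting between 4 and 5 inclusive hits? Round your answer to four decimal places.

X ~ Binomial(15, 0.81); P(4 ≤ X ≤ 5) = Σ C(15,k) p^k (1−p)^(15−k) over k:
  k=4: C(15,4)·0.81^4·0.19^11 = 0.000007
  k=5: C(15,5)·0.81^5·0.19^10 = 0.000064
Total = 0.000071

0.0001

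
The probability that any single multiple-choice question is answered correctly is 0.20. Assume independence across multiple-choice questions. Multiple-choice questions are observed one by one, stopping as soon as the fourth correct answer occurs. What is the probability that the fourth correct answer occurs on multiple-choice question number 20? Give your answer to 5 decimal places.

Y = trial on which the fourth success occurs; negative binomial, r=4, p=0.20.
P(Y=20) = C(19,3) · p^4 · (1−p)^16
= 969 · 0.0016 · 0.028147 = 0.0436399

0.04364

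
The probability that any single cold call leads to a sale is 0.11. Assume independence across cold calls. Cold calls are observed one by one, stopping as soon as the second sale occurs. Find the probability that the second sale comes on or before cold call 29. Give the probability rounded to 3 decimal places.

0.844

Finishing within 29 cold calls ⇔ at least 2 successes in the first 29. With X ~ Binomial(29, 0.11), P(Y ≤ 29) = 1 − P(X ≤ 1).
  k=0: C(29,0)·0.11^0·0.89^29 = 0.03407
  k=1: C(29,1)·0.11^1·0.89^28 = 0.12210
1 − 0.15616 = 0.84384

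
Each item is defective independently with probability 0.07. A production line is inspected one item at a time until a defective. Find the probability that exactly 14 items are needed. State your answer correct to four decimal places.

0.0273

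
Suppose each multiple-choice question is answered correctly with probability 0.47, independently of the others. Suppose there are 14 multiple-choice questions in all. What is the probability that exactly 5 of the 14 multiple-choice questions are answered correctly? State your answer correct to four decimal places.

0.1515

X ~ Binomial(n=14, p=0.47).
P(X=5) = C(14,5) · p^5 · (1−p)^9
= 2002 · 0.022935 · 0.0032998 = 0.151508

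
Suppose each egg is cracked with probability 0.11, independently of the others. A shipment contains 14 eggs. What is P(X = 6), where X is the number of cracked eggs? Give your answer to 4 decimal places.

X ~ Binomial(n=14, p=0.11).
P(X=6) = C(14,6) · p^6 · (1−p)^8
= 3003 · 1.7716e-06 · 0.39366 = 0.002094

0.0021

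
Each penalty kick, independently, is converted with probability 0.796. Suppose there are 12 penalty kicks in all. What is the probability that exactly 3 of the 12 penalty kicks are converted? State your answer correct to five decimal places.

0.00007

X ~ Binomial(n=12, p=0.796).
P(X=3) = C(12,3) · p^3 · (1−p)^9
= 220 · 0.50436 · 6.1189e-07 = 0.0000679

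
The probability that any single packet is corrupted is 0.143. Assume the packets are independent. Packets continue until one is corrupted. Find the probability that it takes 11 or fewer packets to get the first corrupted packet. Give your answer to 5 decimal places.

Y = number of packets to the first success; geometric, p = 0.143.
P(Y ≤ 11) = 1 − (1−p)^11 = 1 − 0.1831425 = 0.8168575

0.81686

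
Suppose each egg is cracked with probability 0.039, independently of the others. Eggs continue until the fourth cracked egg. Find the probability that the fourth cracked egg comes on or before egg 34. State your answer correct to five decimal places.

0.04229

Finishing within 34 eggs ⇔ at least 4 successes in the first 34. With X ~ Binomial(34, 0.039), P(Y ≤ 34) = 1 − P(X ≤ 3).
  k=0: C(34,0)·0.039^0·0.961^34 = 0.2585801
  k=1: C(34,1)·0.039^1·0.961^33 = 0.3567922
  k=2: C(34,2)·0.039^2·0.961^32 = 0.2389134
  k=3: C(34,3)·0.039^3·0.961^31 = 0.1034214
1 − 0.9577071 = 0.0422929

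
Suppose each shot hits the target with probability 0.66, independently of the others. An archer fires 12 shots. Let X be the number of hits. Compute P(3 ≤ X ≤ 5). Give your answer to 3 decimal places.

0.073

X ~ Binomial(12, 0.66); P(3 ≤ X ≤ 5) = Σ C(12,k) p^k (1−p)^(12−k) over k:
  k=3: C(12,3)·0.66^3·0.34^9 = 0.00384
  k=4: C(12,4)·0.66^4·0.34^8 = 0.01677
  k=5: C(12,5)·0.66^5·0.34^7 = 0.05210
Total = 0.07271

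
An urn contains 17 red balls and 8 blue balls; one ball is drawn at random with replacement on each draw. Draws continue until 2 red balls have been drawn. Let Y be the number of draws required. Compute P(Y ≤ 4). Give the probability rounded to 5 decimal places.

0.90039

Finishing within 4 draws ⇔ at least 2 successes in the first 4. With X ~ Binomial(4, 0.68), P(Y ≤ 4) = 1 − P(X ≤ 1).
  k=0: C(4,0)·0.68^0·0.32^4 = 0.0104858
  k=1: C(4,1)·0.68^1·0.32^3 = 0.0891290
1 − 0.0996147 = 0.9003853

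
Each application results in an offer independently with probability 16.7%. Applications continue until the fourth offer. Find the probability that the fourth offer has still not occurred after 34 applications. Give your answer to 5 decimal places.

Needing more than 34 applications ⇔ fewer than 4 successes in the first 34. With X ~ Binomial(34, 0.167), P(Y > 34) = P(X ≤ 3).
  k=0: C(34,0)·0.167^0·0.833^34 = 0.0020041
  k=1: C(34,1)·0.167^1·0.833^33 = 0.0136609
  k=2: C(34,2)·0.167^2·0.833^32 = 0.0451893
  k=3: C(34,3)·0.167^3·0.833^31 = 0.0966354
P(X ≤ 3) = 0.1574898

0.15749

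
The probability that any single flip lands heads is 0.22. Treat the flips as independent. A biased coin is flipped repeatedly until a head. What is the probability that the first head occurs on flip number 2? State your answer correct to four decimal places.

0.1716

Geometric (trials to first success), p = 0.22.
P(Y = 2) = (1−p)^1 · p = 0.78 · 0.22 = 0.171600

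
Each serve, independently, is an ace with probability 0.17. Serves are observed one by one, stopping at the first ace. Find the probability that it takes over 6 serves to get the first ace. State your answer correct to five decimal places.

0.32694

Y = number of serves to the first success; geometric, p = 0.17.
P(Y > 6) = P(first 6 all fail) = (1−p)^6 = 0.3269404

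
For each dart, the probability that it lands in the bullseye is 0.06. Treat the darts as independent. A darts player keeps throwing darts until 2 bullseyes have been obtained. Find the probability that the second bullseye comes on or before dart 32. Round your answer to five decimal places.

Finishing within 32 darts ⇔ at least 2 successes in the first 32. With X ~ Binomial(32, 0.06), P(Y ≤ 32) = 1 − P(X ≤ 1).
  k=0: C(32,0)·0.06^0·0.94^32 = 0.1380675
  k=1: C(32,1)·0.06^1·0.94^31 = 0.2820101
1 − 0.4200776 = 0.5799224

0.57992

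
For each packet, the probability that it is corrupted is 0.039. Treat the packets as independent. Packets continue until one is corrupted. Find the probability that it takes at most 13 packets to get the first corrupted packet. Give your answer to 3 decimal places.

0.404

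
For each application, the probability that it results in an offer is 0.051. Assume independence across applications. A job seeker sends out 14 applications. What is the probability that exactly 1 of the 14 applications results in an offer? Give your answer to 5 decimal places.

X ~ Binomial(n=14, p=0.051).
P(X=1) = C(14,1) · p^1 · (1−p)^13
= 14 · 0.051 · 0.50636 = 0.3615422

0.36154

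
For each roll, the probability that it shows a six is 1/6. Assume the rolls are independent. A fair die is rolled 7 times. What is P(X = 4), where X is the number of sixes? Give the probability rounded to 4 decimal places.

X ~ Binomial(n=7, p=0.166667).
P(X=4) = C(7,4) · p^4 · (1−p)^3
= 35 · 0.0007716 · 0.5787 = 0.015629

0.0156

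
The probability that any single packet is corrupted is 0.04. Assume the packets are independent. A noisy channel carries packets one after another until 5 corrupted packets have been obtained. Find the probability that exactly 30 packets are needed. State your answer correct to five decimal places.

Y = trial on which the fifth success occurs; negative binomial, r=5, p=0.04.
P(Y=30) = C(29,4) · p^5 · (1−p)^25
= 23751 · 1.024e-07 · 0.3604 = 0.0008765

0.00088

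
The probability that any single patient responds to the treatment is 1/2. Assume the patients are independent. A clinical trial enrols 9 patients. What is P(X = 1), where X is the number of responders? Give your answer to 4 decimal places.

0.0176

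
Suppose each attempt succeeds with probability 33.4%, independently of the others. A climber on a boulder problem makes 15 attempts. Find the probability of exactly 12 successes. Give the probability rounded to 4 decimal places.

X ~ Binomial(n=15, p=0.334).
P(X=12) = C(15,12) · p^12 · (1−p)^3
= 455 · 1.9273e-06 · 0.29541 = 0.000259

0.0003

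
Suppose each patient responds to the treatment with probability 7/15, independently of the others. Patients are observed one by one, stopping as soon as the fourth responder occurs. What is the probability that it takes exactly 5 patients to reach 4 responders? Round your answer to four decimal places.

0.1012

Y = trial on which the fourth success occurs; negative binomial, r=4, p=0.466667.
P(Y=5) = C(4,3) · p^4 · (1−p)^1
= 4 · 0.047427 · 0.53333 = 0.101178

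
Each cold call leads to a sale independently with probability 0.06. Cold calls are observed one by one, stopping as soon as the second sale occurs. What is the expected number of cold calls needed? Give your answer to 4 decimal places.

Y = total cold calls until the second success; negative binomial with r=2, p=0.06.
E[Y] = r / p = 2 / 0.06 = 33.333333

33.3333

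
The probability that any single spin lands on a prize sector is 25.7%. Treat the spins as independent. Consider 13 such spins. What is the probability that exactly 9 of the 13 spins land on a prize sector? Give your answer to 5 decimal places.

X ~ Binomial(n=13, p=0.257).
P(X=9) = C(13,9) · p^9 · (1−p)^4
= 715 · 4.891e-06 · 0.30476 = 0.0010658

0.00107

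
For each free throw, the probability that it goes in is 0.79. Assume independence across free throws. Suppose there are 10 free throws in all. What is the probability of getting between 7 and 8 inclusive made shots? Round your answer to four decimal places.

X ~ Binomial(10, 0.79); P(7 ≤ X ≤ 8) = Σ C(10,k) p^k (1−p)^(10−k) over k:
  k=7: C(10,7)·0.79^7·0.21^3 = 0.213417
  k=8: C(10,8)·0.79^8·0.21^2 = 0.301070
Total = 0.514487

0.5145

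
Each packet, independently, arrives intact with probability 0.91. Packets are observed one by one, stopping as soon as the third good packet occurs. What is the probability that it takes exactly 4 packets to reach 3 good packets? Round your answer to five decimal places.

Y = trial on which the third success occurs; negative binomial, r=3, p=0.91.
P(Y=4) = C(3,2) · p^3 · (1−p)^1
= 3 · 0.75357 · 0.09 = 0.2034642

0.20346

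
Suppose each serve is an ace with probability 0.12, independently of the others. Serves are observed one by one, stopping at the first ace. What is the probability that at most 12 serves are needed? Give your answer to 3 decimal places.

Y = number of serves to the first success; geometric, p = 0.12.
P(Y ≤ 12) = 1 − (1−p)^12 = 1 − 0.21567 = 0.78433

0.784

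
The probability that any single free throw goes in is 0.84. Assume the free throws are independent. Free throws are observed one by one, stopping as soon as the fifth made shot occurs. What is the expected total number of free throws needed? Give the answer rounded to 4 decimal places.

Y = total free throws until the fifth success; negative binomial with r=5, p=0.84.
E[Y] = r / p = 5 / 0.84 = 5.952381

5.9524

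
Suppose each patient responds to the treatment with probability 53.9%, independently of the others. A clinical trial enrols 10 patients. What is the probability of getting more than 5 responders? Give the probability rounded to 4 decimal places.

X ~ Binomial(10, 0.539); P(X ≥ 6) = Σ C(10,k) p^k (1−p)^(10−k) over k:
  k=6: C(10,6)·0.539^6·0.461^4 = 0.232571
  k=7: C(10,7)·0.539^7·0.461^3 = 0.155384
  k=8: C(10,8)·0.539^8·0.461^2 = 0.068128
  k=9: C(10,9)·0.539^9·0.461^1 = 0.017701
  k=10: C(10,10)·0.539^10·0.461^0 = 0.002070
Total = 0.475853

0.4759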